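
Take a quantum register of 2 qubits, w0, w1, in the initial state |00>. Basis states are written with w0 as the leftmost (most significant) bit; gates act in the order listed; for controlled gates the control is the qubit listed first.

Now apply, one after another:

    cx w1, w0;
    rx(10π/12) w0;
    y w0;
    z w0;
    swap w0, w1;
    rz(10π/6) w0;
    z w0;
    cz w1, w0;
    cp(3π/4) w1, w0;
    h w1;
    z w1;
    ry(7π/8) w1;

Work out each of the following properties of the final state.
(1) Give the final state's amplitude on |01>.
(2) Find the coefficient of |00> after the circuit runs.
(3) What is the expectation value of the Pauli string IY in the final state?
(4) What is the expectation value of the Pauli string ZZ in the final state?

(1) The final state's coefficient on |01> equals (sin(5*pi/48) + sin(13*pi/48) - I*sin(5*pi/48) + I*sin(13*pi/48))*exp(I*pi/6)/2.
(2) |00> carries amplitude (sin(11*pi/48) + sin(19*pi/48) - I*sin(19*pi/48) + I*sin(11*pi/48))*exp(I*pi/6)/2 in the final state.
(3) The expectation value of IY is 1/2.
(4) The expectation value of ZZ is sqrt(6 - 3*sqrt(2))/4.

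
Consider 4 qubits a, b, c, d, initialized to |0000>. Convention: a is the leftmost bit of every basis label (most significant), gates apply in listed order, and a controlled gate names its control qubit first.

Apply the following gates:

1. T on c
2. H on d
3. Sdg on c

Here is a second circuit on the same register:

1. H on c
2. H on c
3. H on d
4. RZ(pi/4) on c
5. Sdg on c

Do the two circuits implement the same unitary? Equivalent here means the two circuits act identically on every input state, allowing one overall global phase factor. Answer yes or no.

Yes, they are equivalent — the unitaries differ by at most a global phase.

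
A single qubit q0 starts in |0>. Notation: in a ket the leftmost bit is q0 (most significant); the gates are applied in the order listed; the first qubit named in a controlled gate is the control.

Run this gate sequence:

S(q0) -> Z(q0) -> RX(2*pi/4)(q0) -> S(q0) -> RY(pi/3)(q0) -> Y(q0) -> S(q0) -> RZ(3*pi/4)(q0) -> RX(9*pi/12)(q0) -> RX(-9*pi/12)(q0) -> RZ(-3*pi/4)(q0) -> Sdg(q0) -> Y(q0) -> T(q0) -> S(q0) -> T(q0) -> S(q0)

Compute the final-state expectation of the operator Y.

The observable Y averages to -1/2. Key observation: the block from step 6 through step 13 cancels to the identity and can be dropped.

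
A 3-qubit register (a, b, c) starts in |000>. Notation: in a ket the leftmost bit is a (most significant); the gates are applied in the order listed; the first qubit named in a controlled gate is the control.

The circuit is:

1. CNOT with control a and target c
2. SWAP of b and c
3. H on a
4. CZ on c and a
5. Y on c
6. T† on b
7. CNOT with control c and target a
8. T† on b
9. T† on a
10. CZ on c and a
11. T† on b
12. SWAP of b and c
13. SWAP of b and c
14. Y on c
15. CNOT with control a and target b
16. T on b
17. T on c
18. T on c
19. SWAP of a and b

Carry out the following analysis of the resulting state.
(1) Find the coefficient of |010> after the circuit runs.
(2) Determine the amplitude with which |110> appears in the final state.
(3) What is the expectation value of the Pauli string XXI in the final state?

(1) |010> carries amplitude 0 in the final state.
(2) The final state's coefficient on |110> equals -sqrt(2)/2.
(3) In the final state, XXI has expectation -1.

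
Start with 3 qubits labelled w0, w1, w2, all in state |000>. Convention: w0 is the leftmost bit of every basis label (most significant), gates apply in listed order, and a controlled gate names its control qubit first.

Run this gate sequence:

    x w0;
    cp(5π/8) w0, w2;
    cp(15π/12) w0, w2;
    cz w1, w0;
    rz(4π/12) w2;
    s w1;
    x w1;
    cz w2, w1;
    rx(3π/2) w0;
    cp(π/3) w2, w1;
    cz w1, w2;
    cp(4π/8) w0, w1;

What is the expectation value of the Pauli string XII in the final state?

The expectation value of XII is 1.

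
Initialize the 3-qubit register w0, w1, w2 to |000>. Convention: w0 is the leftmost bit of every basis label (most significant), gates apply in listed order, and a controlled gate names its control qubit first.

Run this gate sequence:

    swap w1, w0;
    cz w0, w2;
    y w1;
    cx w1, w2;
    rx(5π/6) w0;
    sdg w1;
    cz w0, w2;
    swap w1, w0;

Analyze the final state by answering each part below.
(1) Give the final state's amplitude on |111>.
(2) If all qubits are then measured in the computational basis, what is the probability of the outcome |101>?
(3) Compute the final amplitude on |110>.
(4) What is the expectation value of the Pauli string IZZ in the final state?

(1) The final state's coefficient on |111> equals I*(sqrt(2) + sqrt(6))/4.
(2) A full measurement returns |101> with probability 1/2 - sqrt(3)/4.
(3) The final state's coefficient on |110> equals 0.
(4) The expectation value of IZZ is sqrt(3)/2.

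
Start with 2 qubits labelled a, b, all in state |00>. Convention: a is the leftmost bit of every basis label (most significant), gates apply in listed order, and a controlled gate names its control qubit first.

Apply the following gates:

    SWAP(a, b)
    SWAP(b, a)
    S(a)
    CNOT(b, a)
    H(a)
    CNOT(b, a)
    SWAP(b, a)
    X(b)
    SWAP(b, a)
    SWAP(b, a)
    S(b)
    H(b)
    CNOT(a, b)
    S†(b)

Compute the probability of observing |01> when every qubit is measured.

The probability of measuring |01> is 1/2.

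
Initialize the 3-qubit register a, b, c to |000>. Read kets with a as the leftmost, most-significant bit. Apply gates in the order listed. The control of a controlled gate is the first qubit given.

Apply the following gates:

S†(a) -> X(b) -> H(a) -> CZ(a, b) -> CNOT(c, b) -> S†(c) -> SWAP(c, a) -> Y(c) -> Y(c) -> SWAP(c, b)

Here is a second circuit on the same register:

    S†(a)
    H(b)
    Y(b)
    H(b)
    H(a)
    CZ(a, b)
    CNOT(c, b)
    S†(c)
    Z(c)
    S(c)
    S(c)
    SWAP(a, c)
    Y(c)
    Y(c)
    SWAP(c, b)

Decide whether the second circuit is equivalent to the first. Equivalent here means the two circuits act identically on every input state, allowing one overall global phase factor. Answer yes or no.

No — the two circuits implement different unitaries, even allowing a global phase.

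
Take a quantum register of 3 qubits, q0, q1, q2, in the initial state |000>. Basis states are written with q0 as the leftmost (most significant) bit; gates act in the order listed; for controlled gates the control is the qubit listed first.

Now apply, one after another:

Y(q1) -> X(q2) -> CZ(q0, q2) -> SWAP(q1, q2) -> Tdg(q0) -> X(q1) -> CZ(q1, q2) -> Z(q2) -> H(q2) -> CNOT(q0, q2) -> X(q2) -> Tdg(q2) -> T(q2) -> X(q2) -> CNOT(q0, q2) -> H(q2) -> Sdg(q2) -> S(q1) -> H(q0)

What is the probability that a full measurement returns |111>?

Outcome |111> occurs with probability 0. Key observation: the block from step 9 through step 16 cancels to the identity and can be dropped.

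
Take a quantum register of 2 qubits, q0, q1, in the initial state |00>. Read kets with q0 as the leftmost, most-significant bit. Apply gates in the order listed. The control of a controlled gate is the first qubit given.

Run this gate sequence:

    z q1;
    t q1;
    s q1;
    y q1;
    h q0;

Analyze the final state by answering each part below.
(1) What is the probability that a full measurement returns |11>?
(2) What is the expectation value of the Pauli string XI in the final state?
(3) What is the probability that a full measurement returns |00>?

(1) The probability of measuring |11> is 1/2.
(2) The expectation value of XI is 1.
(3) A full measurement returns |00> with probability 0.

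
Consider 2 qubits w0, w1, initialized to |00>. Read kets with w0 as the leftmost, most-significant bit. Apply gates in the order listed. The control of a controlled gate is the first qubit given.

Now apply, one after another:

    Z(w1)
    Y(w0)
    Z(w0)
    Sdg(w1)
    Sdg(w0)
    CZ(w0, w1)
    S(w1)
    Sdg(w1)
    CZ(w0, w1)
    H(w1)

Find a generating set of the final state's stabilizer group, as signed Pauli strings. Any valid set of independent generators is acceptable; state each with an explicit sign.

The stabilizer group can be generated by +IX, -ZI, among other valid generating sets. Key observation: the block from step 6 through step 9 cancels to the identity and can be dropped.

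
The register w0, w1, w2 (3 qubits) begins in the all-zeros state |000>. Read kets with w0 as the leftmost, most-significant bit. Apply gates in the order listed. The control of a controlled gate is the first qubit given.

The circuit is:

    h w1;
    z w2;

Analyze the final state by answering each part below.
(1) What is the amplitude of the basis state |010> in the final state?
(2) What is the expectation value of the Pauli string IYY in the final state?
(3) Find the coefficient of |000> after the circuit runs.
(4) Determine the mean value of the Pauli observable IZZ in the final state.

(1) |010> carries amplitude sqrt(2)/2 in the final state.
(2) The expectation value of IYY is 0.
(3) The final state's coefficient on |000> equals sqrt(2)/2.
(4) The expectation value of IZZ is 0.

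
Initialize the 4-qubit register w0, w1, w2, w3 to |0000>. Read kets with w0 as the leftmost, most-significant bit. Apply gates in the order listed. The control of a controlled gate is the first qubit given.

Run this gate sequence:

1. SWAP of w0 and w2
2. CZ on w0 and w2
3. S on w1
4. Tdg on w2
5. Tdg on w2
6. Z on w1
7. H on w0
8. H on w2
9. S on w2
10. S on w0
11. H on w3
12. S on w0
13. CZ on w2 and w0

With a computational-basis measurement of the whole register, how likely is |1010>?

The probability of measuring |1010> is 1/8.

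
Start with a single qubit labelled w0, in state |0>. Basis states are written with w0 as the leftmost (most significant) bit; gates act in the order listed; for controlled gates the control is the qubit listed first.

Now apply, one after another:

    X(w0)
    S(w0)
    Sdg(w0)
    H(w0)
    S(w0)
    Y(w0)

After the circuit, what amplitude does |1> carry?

|1> carries amplitude sqrt(2)*I/2 in the final state.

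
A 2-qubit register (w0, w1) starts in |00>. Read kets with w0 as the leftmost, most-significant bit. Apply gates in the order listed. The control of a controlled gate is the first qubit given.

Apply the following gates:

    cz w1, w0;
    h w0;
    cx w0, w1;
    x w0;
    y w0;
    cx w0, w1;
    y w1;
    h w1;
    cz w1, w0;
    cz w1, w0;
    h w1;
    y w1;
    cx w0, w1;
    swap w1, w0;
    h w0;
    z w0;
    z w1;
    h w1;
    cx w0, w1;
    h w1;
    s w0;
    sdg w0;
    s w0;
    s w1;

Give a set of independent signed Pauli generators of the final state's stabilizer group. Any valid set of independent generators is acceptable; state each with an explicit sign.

The stabilizer group can be generated by -YI, +IY, among other valid generating sets. Key observation: steps 6-13 multiply out to the identity, so the circuit reduces to the remaining gates.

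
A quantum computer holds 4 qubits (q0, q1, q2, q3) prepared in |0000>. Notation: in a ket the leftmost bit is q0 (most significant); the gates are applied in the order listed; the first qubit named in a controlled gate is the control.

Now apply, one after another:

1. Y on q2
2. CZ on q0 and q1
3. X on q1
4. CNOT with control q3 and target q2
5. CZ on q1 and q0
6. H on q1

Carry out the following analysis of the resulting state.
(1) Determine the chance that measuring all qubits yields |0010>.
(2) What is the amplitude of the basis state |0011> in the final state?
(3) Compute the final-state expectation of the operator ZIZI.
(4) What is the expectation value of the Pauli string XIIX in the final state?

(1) A full measurement returns |0010> with probability 1/2.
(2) The amplitude on |0011> is 0.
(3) The expectation value of ZIZI is -1.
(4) The observable XIIX averages to 0.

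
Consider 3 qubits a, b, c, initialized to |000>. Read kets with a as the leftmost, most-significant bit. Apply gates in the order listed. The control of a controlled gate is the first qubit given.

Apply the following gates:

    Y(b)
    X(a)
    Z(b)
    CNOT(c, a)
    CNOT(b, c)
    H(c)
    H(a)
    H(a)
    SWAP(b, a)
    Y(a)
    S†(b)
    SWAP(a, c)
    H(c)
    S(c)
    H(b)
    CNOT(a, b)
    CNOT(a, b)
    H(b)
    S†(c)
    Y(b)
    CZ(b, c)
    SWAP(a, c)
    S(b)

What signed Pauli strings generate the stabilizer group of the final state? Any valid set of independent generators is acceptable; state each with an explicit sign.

One valid set of independent stabilizer generators is +XII, -IIX, +IZI (any independent generating set of the same group is equally correct). Key observation: the block from step 14 through step 19 cancels to the identity and can be dropped.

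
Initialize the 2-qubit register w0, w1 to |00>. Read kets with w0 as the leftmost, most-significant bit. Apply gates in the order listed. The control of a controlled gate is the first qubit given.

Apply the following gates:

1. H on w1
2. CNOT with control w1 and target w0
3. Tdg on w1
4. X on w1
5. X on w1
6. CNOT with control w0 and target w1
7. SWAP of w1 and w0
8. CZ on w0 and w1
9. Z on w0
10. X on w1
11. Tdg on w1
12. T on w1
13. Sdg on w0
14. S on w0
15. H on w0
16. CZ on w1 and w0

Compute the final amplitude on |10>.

The amplitude on |10> is -exp(3*I*pi/4)/2. Key observation: steps 4-5 multiply out to the identity, so the circuit reduces to the remaining gates.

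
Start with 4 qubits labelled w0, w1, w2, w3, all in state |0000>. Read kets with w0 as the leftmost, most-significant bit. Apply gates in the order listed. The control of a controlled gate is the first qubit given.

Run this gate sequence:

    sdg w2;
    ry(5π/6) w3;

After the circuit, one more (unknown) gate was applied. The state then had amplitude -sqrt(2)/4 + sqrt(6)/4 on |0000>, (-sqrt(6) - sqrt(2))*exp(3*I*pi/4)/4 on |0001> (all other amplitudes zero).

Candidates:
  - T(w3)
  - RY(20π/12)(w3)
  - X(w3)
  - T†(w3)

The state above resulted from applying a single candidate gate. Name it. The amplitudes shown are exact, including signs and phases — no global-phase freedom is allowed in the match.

It was T†(w3) that produced the state shown.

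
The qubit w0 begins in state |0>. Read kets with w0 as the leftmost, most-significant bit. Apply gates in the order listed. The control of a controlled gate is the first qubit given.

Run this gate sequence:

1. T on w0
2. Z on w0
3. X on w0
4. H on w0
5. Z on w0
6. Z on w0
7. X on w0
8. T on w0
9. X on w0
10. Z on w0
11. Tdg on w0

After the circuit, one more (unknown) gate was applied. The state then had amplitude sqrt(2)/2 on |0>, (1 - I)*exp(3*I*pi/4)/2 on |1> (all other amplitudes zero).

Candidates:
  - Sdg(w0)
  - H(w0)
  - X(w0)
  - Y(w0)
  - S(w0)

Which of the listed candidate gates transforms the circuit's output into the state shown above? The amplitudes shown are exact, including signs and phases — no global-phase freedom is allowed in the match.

It was H(w0) that produced the state shown.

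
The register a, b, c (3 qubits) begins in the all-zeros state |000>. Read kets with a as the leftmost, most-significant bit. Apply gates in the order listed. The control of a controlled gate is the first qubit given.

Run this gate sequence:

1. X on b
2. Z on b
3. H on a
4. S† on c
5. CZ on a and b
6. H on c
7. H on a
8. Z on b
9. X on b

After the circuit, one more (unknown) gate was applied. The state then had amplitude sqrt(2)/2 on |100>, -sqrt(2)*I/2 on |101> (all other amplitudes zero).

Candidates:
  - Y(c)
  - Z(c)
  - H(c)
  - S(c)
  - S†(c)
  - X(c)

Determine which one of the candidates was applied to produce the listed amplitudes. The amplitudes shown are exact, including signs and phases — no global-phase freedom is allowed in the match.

The applied gate was S†(c).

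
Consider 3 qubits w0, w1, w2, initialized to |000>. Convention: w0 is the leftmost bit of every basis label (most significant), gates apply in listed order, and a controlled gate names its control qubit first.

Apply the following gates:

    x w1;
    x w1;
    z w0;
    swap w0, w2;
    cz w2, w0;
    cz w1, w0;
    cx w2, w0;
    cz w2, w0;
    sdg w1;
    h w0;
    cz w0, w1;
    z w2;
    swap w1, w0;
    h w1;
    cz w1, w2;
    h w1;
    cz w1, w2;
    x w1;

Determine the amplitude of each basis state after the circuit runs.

After the circuit, the state carries amplitude sqrt(2)/2 on |000>, sqrt(2)/2 on |010>, and 0 on every other basis state. Key observation: the block from step 1 through step 2 cancels to the identity and can be dropped.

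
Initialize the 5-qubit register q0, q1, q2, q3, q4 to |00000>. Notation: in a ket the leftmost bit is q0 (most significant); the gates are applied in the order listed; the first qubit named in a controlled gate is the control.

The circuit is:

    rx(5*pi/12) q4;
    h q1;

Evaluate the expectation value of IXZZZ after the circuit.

The observable IXZZZ averages to -sqrt(2)/4 + sqrt(6)/4.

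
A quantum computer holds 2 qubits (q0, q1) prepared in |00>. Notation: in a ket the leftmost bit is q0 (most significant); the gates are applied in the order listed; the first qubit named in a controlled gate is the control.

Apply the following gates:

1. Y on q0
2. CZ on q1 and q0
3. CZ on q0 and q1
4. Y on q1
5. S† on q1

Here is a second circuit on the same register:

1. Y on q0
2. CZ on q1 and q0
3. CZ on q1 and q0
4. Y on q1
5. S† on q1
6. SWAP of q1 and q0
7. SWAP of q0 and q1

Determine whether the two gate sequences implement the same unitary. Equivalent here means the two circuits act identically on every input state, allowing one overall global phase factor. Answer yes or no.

Yes, they are equivalent — the unitaries differ by at most a global phase.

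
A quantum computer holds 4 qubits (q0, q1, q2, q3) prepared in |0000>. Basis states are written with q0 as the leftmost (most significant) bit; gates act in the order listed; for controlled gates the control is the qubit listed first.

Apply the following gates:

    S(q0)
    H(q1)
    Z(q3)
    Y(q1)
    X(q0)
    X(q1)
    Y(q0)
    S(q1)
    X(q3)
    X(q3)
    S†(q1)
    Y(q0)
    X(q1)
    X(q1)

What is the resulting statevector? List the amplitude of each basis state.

The resulting statevector has amplitude sqrt(2)*I/2 on |1000>, -sqrt(2)*I/2 on |1100>, and 0 on every other basis state.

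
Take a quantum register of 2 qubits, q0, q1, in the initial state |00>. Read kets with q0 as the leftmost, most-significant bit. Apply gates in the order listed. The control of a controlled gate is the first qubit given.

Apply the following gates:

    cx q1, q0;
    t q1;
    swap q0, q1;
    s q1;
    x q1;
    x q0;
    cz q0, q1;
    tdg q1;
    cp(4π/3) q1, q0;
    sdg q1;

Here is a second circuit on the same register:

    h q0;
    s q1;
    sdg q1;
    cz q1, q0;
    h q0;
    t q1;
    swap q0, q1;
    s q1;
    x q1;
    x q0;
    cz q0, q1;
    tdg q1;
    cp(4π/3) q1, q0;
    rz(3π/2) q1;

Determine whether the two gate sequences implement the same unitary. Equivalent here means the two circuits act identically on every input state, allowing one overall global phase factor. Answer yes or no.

Yes — the two circuits implement the same unitary up to a global phase.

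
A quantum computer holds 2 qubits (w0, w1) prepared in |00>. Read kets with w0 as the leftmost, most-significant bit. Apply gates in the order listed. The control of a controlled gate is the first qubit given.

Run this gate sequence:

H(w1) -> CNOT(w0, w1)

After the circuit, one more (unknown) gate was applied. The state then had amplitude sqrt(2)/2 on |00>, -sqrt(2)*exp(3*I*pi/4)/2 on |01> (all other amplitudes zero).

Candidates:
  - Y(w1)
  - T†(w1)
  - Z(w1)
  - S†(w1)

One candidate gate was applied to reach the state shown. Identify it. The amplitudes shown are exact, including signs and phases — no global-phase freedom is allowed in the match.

The applied gate was T†(w1).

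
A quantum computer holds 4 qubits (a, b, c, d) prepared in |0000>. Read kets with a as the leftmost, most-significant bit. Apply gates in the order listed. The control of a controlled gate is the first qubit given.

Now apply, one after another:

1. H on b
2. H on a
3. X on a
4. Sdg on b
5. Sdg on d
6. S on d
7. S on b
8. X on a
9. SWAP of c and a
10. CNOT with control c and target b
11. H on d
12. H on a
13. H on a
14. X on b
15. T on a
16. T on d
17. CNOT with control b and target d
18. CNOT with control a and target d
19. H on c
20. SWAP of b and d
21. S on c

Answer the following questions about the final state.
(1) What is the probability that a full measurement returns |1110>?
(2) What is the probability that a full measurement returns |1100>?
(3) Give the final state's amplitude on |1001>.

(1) A full measurement returns |1110> with probability 0. Key observation: steps 3-8 multiply out to the identity, so the circuit reduces to the remaining gates.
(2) A full measurement returns |1100> with probability 0.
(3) The final state's coefficient on |1001> equals 0.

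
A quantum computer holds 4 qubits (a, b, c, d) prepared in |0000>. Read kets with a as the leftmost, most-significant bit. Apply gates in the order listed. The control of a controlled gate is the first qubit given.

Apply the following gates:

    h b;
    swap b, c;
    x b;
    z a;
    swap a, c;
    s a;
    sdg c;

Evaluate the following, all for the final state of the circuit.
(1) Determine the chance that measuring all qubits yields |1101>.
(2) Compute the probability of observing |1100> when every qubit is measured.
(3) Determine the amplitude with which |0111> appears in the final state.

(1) A full measurement returns |1101> with probability 0.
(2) Outcome |1100> occurs with probability 1/2.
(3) The final state's coefficient on |0111> equals 0.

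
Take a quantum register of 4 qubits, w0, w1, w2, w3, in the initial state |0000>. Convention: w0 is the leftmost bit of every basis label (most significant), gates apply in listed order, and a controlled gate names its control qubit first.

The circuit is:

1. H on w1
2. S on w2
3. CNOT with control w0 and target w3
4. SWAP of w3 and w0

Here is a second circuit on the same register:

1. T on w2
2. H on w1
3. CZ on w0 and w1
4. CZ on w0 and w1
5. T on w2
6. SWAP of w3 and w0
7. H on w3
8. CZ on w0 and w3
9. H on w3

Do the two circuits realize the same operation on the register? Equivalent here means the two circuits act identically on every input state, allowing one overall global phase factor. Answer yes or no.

No — the two circuits implement different unitaries, even allowing a global phase.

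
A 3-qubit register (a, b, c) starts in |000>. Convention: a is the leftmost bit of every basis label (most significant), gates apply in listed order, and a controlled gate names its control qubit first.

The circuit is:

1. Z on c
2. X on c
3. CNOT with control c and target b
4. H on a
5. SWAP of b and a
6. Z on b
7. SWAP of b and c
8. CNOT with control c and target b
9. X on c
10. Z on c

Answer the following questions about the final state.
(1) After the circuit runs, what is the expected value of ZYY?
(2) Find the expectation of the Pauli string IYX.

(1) In the final state, ZYY has expectation 1.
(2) In the final state, IYX has expectation 0.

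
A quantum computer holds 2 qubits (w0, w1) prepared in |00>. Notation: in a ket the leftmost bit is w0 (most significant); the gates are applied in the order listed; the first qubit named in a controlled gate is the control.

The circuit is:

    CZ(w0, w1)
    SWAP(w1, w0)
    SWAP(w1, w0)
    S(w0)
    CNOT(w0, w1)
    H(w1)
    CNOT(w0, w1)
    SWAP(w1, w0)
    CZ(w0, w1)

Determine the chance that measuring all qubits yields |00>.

A full measurement returns |00> with probability 1/2.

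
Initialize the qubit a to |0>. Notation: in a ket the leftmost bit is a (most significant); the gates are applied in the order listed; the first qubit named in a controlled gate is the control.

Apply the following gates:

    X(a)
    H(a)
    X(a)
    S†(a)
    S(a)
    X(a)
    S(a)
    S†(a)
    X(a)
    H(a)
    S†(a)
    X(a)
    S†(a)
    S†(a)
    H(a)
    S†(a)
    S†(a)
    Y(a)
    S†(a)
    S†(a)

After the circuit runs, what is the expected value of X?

The observable X averages to -1.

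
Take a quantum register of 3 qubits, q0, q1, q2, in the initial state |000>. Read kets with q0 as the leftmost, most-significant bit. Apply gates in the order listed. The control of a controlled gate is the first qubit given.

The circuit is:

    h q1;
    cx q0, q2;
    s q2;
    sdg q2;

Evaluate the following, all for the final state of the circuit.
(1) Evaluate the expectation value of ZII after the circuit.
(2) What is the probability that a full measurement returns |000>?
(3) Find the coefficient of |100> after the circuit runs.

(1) In the final state, ZII has expectation 1. Key observation: the block from step 3 through step 4 cancels to the identity and can be dropped.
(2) The probability of measuring |000> is 1/2.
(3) The final state's coefficient on |100> equals 0.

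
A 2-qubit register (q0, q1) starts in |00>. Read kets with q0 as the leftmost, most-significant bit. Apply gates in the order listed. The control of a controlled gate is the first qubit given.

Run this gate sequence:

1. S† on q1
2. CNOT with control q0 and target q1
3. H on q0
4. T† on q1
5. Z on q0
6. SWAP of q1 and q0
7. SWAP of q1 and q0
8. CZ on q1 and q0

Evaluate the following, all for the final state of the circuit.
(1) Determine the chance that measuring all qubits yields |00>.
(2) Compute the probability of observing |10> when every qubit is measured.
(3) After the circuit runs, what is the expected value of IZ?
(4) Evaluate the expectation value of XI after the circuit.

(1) Outcome |00> occurs with probability 1/2.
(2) The probability of measuring |10> is 1/2.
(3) The expectation value of IZ is 1.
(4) The observable XI averages to -1.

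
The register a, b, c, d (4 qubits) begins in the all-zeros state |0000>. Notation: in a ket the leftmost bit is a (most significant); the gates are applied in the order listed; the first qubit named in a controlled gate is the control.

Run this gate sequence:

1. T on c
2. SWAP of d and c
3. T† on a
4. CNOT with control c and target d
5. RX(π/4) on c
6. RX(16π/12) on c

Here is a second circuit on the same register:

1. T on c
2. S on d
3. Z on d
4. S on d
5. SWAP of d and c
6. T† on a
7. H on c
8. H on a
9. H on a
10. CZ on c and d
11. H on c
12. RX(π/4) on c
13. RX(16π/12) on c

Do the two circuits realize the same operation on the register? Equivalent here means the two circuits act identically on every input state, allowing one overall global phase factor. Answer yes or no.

No — the two circuits implement different unitaries, even allowing a global phase.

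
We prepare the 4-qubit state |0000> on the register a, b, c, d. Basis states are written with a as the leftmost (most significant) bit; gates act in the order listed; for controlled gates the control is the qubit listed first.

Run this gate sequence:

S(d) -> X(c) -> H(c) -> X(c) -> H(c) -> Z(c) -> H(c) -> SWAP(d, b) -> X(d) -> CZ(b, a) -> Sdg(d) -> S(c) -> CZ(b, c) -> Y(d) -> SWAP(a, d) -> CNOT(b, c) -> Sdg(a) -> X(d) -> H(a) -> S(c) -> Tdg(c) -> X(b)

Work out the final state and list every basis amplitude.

After the circuit, the state carries amplitude -1/2 on |0101>, exp(3*I*pi/4)/2 on |0111>, -1/2 on |1101>, exp(3*I*pi/4)/2 on |1111>, and 0 on every other basis state.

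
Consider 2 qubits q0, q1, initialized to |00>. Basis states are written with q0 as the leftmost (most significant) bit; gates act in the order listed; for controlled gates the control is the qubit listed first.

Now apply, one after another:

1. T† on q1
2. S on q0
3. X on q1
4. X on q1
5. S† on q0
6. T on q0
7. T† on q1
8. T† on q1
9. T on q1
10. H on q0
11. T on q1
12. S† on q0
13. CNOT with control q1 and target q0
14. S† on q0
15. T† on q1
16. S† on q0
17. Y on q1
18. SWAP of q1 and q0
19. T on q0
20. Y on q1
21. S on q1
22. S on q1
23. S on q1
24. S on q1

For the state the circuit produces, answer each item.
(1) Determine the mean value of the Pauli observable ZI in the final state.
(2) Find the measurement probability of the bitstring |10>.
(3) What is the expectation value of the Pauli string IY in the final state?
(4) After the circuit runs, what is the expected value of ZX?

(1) In the final state, ZI has expectation -1. Key observation: steps 21-24 multiply out to the identity, so the circuit reduces to the remaining gates.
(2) A full measurement returns |10> with probability 1/2.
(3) The observable IY averages to 1.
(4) The observable ZX averages to 0.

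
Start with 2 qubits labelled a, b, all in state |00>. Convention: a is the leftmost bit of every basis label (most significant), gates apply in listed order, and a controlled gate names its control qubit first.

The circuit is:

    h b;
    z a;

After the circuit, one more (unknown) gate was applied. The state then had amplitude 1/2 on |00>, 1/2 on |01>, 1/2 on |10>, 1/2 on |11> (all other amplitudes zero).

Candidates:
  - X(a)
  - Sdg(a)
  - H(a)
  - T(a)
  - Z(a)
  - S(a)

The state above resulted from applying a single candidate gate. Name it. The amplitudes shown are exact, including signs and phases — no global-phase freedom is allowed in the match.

The unique candidate consistent with the amplitudes is H(a).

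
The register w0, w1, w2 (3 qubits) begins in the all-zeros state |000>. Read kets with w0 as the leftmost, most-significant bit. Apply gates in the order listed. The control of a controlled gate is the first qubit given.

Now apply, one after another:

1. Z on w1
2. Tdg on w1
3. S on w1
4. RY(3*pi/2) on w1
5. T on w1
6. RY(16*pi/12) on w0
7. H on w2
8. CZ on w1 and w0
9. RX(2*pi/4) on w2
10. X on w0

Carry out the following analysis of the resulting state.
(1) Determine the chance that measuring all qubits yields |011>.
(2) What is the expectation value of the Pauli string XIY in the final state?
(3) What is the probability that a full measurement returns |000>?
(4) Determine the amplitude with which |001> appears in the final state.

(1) Outcome |011> occurs with probability 3/16.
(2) The expectation value of XIY is 0.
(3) Outcome |000> occurs with probability 3/16.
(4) |001> carries amplitude sqrt(6)*(-1 + I)/8 in the final state.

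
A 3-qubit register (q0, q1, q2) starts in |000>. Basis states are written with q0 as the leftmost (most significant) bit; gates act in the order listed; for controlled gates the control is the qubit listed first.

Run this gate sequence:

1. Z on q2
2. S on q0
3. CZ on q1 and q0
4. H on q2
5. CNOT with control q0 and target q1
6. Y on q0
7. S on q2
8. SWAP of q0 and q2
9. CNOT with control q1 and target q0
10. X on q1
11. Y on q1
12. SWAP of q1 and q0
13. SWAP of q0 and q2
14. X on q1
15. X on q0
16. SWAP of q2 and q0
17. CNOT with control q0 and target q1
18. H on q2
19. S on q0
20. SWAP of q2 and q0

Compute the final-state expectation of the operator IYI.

The expectation value of IYI is -1.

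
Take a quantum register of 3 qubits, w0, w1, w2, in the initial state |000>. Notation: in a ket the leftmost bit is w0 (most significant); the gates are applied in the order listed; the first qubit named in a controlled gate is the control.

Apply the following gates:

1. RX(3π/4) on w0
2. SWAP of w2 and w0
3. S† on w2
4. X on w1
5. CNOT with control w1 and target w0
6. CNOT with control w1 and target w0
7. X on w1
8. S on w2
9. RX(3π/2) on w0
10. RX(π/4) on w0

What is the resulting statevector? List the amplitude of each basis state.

After the circuit, the state carries amplitude -sqrt(2)/4 on |000>, I*(sqrt(2) + 2)/4 on |001>, 0 on |010>, 0 on |011>, I*(-2 + sqrt(2))/4 on |100>, -sqrt(2)/4 on |101>, 0 on |110>, 0 on |111>.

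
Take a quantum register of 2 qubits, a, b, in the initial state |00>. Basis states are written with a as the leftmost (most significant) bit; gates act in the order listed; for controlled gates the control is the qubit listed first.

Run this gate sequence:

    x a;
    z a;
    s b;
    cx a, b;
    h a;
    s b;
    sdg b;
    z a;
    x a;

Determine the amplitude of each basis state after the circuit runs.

The final amplitudes are 0 on |00>, -sqrt(2)/2 on |01>, 0 on |10>, -sqrt(2)/2 on |11>.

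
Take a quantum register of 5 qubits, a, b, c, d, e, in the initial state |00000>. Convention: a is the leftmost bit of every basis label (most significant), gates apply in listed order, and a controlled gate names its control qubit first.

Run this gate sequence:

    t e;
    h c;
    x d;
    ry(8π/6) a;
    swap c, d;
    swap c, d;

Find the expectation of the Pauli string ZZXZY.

The observable ZZXZY averages to 0. Key observation: the block from step 5 through step 6 cancels to the identity and can be dropped.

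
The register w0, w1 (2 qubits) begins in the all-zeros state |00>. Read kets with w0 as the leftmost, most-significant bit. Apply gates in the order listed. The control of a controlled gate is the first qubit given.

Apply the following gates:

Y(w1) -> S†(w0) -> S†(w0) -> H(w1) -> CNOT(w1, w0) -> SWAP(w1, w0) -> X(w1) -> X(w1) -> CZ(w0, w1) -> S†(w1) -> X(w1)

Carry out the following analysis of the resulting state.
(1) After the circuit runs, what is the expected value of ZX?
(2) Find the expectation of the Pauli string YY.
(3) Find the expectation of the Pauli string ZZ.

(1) The observable ZX averages to 0.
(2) The observable YY averages to 0.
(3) In the final state, ZZ has expectation -1.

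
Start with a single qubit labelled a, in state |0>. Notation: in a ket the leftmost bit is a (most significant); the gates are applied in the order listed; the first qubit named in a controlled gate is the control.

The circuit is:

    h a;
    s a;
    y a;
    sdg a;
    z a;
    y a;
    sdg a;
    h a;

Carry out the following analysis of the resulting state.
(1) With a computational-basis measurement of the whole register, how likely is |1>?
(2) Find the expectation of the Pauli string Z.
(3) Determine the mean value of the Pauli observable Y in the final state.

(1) A full measurement returns |1> with probability 1/2.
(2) The observable Z averages to 0.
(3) The observable Y averages to 1.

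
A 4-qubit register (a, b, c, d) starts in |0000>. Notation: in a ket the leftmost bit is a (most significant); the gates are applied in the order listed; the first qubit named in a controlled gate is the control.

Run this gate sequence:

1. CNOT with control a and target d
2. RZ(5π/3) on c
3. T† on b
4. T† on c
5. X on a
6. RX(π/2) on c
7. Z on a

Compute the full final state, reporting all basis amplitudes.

After the circuit, the state carries amplitude sqrt(2)*exp(I*pi/6)/2 on |1000>, -sqrt(2)*exp(2*I*pi/3)/2 on |1010>, and 0 on every other basis state.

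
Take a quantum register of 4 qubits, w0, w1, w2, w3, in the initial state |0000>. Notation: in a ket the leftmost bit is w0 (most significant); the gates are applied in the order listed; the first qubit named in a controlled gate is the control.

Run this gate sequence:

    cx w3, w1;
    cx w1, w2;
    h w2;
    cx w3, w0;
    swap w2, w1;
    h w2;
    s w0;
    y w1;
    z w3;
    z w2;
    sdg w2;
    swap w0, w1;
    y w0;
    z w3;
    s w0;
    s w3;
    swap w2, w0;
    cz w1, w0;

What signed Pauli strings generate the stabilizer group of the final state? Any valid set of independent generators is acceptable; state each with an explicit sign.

The final state is stabilized by the group generated by +YIII, +IIYI, +IZII, +IIIZ; other independent generating sets are equally valid.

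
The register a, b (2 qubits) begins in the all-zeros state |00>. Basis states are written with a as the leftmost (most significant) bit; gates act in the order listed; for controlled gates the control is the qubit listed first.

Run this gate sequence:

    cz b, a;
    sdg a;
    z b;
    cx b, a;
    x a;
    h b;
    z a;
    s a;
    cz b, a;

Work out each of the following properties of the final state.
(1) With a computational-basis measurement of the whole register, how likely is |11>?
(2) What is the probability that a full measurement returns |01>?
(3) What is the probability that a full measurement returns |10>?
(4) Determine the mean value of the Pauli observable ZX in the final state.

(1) A full measurement returns |11> with probability 1/2.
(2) The probability of measuring |01> is 0.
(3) Outcome |10> occurs with probability 1/2.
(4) In the final state, ZX has expectation 1.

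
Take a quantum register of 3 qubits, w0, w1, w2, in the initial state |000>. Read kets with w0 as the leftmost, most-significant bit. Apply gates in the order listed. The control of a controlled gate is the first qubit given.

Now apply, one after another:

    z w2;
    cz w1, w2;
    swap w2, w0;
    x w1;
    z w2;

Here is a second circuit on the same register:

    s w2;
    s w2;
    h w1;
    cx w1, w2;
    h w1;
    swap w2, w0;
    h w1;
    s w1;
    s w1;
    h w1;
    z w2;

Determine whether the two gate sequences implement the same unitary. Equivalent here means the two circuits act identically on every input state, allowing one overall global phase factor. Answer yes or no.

No: there is an input state on which the two circuits produce genuinely different outputs (not merely differing by a phase).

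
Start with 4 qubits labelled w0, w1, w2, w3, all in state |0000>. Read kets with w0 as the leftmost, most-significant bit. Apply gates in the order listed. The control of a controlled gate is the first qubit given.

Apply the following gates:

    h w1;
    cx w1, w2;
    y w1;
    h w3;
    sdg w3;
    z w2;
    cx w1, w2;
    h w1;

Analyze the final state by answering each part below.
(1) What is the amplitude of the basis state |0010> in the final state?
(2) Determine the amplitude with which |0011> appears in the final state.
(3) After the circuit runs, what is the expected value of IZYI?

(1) |0010> carries amplitude sqrt(2)*I/2 in the final state.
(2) |0011> carries amplitude sqrt(2)/2 in the final state.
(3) The observable IZYI averages to 0.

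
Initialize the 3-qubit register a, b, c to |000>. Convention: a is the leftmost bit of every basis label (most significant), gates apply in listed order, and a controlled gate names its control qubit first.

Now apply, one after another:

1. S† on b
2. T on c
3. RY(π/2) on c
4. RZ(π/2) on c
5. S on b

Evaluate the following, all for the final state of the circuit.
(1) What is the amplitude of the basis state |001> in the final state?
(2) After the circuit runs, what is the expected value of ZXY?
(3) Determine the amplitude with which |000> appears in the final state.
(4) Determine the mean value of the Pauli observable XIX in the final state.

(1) The final state's coefficient on |001> equals sqrt(2)*exp(I*pi/4)/2.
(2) In the final state, ZXY has expectation 0.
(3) The final state's coefficient on |000> equals -sqrt(2)*exp(3*I*pi/4)/2.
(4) The expectation value of XIX is 0.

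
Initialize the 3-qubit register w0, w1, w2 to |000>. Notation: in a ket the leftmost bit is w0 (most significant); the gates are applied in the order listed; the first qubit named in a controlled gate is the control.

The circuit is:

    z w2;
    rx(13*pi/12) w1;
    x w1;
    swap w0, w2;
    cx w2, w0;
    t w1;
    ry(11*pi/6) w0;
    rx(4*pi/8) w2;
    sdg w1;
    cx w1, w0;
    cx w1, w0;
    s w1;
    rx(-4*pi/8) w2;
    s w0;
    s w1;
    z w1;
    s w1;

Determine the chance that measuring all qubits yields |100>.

A full measurement returns |100> with probability -sqrt(3)/8 - sqrt(2)/32 + sqrt(6)/32 + 1/4.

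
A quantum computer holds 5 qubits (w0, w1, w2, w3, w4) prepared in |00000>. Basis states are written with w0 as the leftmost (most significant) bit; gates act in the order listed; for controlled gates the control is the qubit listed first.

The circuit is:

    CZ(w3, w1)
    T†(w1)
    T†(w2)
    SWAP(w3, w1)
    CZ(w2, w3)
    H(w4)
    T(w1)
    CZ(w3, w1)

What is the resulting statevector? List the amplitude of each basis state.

After the circuit, the state carries amplitude sqrt(2)/2 on |00000>, sqrt(2)/2 on |00001>, and 0 on every other basis state.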